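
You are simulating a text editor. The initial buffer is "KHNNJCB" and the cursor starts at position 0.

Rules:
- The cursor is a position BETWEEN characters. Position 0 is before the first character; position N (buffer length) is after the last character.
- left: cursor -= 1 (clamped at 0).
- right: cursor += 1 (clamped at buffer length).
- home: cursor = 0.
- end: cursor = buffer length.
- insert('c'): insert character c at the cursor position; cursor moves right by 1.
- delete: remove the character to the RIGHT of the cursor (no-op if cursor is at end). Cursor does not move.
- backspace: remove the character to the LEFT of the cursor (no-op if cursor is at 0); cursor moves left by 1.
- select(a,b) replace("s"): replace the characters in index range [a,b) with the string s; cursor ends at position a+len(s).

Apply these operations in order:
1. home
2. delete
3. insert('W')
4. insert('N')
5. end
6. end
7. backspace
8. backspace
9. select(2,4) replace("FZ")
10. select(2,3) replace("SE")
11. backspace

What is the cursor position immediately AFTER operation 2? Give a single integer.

Answer: 0

Derivation:
After op 1 (home): buf='KHNNJCB' cursor=0
After op 2 (delete): buf='HNNJCB' cursor=0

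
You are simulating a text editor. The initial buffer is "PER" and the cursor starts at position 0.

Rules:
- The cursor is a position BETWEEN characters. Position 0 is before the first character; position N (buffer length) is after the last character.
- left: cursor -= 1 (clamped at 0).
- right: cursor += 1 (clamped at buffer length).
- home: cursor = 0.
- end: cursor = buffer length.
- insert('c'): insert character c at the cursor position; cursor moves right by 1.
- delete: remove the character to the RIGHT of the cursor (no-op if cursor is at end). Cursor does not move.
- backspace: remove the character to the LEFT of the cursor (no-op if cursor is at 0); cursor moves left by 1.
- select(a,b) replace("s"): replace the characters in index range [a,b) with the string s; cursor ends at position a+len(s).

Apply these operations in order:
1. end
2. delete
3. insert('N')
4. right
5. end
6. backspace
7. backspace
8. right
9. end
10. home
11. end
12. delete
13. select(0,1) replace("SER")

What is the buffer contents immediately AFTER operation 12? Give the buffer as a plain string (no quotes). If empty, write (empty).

Answer: PE

Derivation:
After op 1 (end): buf='PER' cursor=3
After op 2 (delete): buf='PER' cursor=3
After op 3 (insert('N')): buf='PERN' cursor=4
After op 4 (right): buf='PERN' cursor=4
After op 5 (end): buf='PERN' cursor=4
After op 6 (backspace): buf='PER' cursor=3
After op 7 (backspace): buf='PE' cursor=2
After op 8 (right): buf='PE' cursor=2
After op 9 (end): buf='PE' cursor=2
After op 10 (home): buf='PE' cursor=0
After op 11 (end): buf='PE' cursor=2
After op 12 (delete): buf='PE' cursor=2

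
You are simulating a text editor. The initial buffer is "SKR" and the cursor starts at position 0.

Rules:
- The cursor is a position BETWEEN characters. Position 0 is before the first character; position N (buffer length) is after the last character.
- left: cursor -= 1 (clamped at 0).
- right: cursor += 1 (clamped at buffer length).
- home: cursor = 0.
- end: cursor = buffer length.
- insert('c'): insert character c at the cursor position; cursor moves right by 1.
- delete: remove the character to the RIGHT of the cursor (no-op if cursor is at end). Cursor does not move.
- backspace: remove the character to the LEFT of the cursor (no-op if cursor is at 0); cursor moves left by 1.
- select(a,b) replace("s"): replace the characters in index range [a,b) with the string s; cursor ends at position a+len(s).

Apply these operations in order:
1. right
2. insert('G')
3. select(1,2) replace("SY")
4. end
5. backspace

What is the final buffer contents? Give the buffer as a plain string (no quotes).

Answer: SSYK

Derivation:
After op 1 (right): buf='SKR' cursor=1
After op 2 (insert('G')): buf='SGKR' cursor=2
After op 3 (select(1,2) replace("SY")): buf='SSYKR' cursor=3
After op 4 (end): buf='SSYKR' cursor=5
After op 5 (backspace): buf='SSYK' cursor=4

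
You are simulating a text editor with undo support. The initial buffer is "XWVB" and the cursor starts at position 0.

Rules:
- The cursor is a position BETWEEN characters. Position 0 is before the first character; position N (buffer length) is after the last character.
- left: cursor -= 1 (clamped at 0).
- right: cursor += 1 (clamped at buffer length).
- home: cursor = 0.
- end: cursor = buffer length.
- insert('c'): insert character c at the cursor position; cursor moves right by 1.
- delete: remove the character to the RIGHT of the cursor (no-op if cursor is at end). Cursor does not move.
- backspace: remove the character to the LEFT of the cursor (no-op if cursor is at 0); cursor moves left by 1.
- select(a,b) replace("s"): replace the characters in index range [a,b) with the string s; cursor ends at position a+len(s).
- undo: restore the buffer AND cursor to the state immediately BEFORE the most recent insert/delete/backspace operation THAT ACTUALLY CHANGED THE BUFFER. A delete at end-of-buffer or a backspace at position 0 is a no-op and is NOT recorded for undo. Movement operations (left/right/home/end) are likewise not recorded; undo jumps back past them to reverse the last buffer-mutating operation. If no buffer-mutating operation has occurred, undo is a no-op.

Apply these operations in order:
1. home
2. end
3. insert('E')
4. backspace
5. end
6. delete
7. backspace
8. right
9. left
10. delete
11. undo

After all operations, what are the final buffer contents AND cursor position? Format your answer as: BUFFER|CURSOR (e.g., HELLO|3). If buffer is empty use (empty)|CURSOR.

After op 1 (home): buf='XWVB' cursor=0
After op 2 (end): buf='XWVB' cursor=4
After op 3 (insert('E')): buf='XWVBE' cursor=5
After op 4 (backspace): buf='XWVB' cursor=4
After op 5 (end): buf='XWVB' cursor=4
After op 6 (delete): buf='XWVB' cursor=4
After op 7 (backspace): buf='XWV' cursor=3
After op 8 (right): buf='XWV' cursor=3
After op 9 (left): buf='XWV' cursor=2
After op 10 (delete): buf='XW' cursor=2
After op 11 (undo): buf='XWV' cursor=2

Answer: XWV|2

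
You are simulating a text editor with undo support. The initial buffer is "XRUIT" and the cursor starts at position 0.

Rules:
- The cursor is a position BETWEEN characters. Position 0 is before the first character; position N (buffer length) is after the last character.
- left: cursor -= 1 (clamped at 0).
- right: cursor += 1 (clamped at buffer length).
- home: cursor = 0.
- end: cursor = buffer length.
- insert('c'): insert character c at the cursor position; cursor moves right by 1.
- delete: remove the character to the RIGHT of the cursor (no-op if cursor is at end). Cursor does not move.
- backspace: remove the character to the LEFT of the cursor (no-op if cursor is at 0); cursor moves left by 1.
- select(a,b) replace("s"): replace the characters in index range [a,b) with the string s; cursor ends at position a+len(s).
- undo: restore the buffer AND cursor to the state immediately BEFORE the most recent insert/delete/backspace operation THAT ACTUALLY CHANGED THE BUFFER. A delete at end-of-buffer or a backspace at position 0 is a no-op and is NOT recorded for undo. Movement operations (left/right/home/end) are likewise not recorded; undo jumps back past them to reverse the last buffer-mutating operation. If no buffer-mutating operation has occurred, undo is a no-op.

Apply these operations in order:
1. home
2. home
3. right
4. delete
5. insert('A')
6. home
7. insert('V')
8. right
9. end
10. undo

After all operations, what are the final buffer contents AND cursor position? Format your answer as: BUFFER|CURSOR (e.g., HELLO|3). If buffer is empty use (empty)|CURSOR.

Answer: XAUIT|0

Derivation:
After op 1 (home): buf='XRUIT' cursor=0
After op 2 (home): buf='XRUIT' cursor=0
After op 3 (right): buf='XRUIT' cursor=1
After op 4 (delete): buf='XUIT' cursor=1
After op 5 (insert('A')): buf='XAUIT' cursor=2
After op 6 (home): buf='XAUIT' cursor=0
After op 7 (insert('V')): buf='VXAUIT' cursor=1
After op 8 (right): buf='VXAUIT' cursor=2
After op 9 (end): buf='VXAUIT' cursor=6
After op 10 (undo): buf='XAUIT' cursor=0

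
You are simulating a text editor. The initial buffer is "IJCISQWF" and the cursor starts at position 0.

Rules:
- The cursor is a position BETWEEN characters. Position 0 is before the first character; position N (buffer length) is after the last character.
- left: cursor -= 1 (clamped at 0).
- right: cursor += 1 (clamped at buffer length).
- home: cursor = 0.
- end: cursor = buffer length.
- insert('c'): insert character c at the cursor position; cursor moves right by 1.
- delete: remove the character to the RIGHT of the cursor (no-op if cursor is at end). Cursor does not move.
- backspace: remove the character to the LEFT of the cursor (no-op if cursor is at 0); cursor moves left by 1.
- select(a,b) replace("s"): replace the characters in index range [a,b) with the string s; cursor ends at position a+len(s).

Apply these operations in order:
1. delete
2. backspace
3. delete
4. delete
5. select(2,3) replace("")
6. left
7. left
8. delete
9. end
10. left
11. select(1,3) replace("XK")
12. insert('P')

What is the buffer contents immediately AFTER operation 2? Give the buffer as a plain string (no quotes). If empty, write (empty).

After op 1 (delete): buf='JCISQWF' cursor=0
After op 2 (backspace): buf='JCISQWF' cursor=0

Answer: JCISQWF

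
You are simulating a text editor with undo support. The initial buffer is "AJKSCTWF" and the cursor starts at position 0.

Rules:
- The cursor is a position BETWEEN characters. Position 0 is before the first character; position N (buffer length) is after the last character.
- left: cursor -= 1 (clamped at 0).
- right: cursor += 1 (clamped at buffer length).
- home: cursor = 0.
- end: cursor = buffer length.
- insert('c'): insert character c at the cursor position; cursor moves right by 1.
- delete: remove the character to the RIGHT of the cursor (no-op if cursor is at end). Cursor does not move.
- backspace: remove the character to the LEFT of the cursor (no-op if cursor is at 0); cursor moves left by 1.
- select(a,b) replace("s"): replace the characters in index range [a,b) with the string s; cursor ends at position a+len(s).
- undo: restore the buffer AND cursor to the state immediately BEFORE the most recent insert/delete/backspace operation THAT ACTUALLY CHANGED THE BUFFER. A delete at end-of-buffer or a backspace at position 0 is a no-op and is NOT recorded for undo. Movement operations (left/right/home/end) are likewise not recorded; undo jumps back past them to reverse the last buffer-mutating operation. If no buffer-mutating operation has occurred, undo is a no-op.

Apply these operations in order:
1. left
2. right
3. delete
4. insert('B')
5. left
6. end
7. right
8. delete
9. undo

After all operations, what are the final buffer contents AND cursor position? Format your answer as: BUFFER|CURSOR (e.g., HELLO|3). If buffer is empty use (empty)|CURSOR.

Answer: AKSCTWF|1

Derivation:
After op 1 (left): buf='AJKSCTWF' cursor=0
After op 2 (right): buf='AJKSCTWF' cursor=1
After op 3 (delete): buf='AKSCTWF' cursor=1
After op 4 (insert('B')): buf='ABKSCTWF' cursor=2
After op 5 (left): buf='ABKSCTWF' cursor=1
After op 6 (end): buf='ABKSCTWF' cursor=8
After op 7 (right): buf='ABKSCTWF' cursor=8
After op 8 (delete): buf='ABKSCTWF' cursor=8
After op 9 (undo): buf='AKSCTWF' cursor=1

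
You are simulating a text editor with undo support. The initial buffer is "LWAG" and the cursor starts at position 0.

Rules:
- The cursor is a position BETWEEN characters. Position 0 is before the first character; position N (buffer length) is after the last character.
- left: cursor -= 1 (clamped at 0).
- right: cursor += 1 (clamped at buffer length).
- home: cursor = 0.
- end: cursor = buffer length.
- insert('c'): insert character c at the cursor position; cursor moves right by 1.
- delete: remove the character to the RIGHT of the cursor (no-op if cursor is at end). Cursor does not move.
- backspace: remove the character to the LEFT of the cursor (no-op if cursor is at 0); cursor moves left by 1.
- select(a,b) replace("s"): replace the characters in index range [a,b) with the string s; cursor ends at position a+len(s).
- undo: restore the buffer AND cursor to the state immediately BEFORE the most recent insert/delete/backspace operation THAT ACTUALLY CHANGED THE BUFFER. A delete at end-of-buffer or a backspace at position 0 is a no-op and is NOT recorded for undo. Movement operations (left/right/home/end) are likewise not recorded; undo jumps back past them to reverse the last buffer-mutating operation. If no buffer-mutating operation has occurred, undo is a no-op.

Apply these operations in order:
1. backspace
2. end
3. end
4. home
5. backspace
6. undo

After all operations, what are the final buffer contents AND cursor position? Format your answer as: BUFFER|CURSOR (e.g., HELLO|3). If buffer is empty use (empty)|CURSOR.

After op 1 (backspace): buf='LWAG' cursor=0
After op 2 (end): buf='LWAG' cursor=4
After op 3 (end): buf='LWAG' cursor=4
After op 4 (home): buf='LWAG' cursor=0
After op 5 (backspace): buf='LWAG' cursor=0
After op 6 (undo): buf='LWAG' cursor=0

Answer: LWAG|0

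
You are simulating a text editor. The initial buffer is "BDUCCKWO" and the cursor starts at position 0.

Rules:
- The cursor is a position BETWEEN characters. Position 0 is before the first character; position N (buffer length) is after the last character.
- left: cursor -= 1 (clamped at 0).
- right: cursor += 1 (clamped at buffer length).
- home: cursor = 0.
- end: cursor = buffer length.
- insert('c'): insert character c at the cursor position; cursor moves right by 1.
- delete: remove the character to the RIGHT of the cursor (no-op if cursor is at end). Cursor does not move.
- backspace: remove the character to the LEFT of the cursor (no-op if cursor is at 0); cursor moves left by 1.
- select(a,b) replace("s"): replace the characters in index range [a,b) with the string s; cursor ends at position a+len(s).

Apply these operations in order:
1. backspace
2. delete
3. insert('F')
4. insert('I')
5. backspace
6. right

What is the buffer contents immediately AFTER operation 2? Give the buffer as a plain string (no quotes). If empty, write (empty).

After op 1 (backspace): buf='BDUCCKWO' cursor=0
After op 2 (delete): buf='DUCCKWO' cursor=0

Answer: DUCCKWO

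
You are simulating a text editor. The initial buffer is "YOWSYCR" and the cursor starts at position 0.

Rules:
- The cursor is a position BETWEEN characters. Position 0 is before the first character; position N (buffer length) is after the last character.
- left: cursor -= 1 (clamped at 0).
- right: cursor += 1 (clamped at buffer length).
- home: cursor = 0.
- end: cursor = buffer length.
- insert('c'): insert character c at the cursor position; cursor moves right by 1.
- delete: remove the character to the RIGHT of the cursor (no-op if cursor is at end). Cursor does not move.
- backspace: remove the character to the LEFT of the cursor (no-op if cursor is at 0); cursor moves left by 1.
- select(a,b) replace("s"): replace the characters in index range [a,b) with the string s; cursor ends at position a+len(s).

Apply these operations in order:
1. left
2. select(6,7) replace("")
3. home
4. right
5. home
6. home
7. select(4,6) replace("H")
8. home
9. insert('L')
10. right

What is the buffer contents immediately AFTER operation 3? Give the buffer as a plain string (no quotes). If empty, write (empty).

After op 1 (left): buf='YOWSYCR' cursor=0
After op 2 (select(6,7) replace("")): buf='YOWSYC' cursor=6
After op 3 (home): buf='YOWSYC' cursor=0

Answer: YOWSYC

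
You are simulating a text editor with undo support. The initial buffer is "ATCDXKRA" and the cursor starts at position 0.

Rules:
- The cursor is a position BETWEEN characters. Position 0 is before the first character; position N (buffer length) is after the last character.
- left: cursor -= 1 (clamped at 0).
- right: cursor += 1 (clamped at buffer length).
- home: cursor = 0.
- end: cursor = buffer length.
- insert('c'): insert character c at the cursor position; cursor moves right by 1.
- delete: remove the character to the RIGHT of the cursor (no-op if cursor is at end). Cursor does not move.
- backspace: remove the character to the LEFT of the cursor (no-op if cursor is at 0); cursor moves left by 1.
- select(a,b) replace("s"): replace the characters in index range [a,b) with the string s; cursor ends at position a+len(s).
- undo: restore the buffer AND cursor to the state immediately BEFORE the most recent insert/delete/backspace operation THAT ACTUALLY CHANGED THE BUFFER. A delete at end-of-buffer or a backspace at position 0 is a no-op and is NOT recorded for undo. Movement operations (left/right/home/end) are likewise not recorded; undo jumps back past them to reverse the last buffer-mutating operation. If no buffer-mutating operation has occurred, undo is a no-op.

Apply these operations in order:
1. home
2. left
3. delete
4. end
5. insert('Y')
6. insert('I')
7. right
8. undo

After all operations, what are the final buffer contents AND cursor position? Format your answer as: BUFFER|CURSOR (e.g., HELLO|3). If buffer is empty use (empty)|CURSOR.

After op 1 (home): buf='ATCDXKRA' cursor=0
After op 2 (left): buf='ATCDXKRA' cursor=0
After op 3 (delete): buf='TCDXKRA' cursor=0
After op 4 (end): buf='TCDXKRA' cursor=7
After op 5 (insert('Y')): buf='TCDXKRAY' cursor=8
After op 6 (insert('I')): buf='TCDXKRAYI' cursor=9
After op 7 (right): buf='TCDXKRAYI' cursor=9
After op 8 (undo): buf='TCDXKRAY' cursor=8

Answer: TCDXKRAY|8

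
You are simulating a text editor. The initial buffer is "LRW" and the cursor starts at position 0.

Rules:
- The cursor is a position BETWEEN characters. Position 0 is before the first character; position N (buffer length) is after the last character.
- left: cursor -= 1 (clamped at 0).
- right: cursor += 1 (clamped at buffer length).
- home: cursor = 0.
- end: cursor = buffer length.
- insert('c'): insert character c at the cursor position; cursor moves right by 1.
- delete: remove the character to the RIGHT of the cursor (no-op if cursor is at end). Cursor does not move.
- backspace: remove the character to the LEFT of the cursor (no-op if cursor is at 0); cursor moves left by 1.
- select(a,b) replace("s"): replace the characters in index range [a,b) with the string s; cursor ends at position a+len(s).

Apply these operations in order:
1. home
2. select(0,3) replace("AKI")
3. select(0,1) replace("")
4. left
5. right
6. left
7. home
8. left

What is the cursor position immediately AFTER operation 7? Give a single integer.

After op 1 (home): buf='LRW' cursor=0
After op 2 (select(0,3) replace("AKI")): buf='AKI' cursor=3
After op 3 (select(0,1) replace("")): buf='KI' cursor=0
After op 4 (left): buf='KI' cursor=0
After op 5 (right): buf='KI' cursor=1
After op 6 (left): buf='KI' cursor=0
After op 7 (home): buf='KI' cursor=0

Answer: 0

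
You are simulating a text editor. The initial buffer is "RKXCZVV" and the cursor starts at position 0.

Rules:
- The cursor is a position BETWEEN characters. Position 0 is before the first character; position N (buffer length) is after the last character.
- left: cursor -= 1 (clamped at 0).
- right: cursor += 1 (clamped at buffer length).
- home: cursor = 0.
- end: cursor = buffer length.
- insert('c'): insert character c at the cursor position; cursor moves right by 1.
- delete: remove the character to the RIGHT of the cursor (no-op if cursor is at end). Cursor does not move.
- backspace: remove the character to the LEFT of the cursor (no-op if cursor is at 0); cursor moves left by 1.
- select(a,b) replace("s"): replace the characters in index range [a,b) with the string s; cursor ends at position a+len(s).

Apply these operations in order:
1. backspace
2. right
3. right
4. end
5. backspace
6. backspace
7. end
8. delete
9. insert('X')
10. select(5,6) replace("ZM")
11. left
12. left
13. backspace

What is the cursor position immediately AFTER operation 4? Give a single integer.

After op 1 (backspace): buf='RKXCZVV' cursor=0
After op 2 (right): buf='RKXCZVV' cursor=1
After op 3 (right): buf='RKXCZVV' cursor=2
After op 4 (end): buf='RKXCZVV' cursor=7

Answer: 7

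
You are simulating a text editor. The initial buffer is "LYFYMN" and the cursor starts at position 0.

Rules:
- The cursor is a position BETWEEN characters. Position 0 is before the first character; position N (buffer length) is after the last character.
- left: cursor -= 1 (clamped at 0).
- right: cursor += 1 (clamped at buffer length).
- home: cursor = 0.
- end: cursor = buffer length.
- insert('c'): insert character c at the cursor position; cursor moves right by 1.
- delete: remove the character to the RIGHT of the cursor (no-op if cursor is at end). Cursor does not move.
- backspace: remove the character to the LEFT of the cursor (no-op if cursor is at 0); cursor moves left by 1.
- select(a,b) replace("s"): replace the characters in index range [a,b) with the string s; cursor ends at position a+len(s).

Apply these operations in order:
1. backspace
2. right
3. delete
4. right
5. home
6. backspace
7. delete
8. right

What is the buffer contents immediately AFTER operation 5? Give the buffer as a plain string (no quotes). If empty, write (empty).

After op 1 (backspace): buf='LYFYMN' cursor=0
After op 2 (right): buf='LYFYMN' cursor=1
After op 3 (delete): buf='LFYMN' cursor=1
After op 4 (right): buf='LFYMN' cursor=2
After op 5 (home): buf='LFYMN' cursor=0

Answer: LFYMN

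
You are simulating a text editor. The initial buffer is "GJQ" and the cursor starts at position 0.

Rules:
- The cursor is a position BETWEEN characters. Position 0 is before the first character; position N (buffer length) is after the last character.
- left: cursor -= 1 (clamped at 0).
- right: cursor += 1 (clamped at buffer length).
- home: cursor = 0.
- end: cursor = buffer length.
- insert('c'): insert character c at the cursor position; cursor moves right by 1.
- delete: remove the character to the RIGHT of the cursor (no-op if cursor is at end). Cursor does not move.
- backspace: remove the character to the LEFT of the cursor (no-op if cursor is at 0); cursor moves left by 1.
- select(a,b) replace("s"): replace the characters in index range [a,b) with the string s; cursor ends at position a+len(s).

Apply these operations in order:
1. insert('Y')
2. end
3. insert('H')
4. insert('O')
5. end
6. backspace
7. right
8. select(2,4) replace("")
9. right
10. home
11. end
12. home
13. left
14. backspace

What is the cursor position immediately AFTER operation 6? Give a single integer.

After op 1 (insert('Y')): buf='YGJQ' cursor=1
After op 2 (end): buf='YGJQ' cursor=4
After op 3 (insert('H')): buf='YGJQH' cursor=5
After op 4 (insert('O')): buf='YGJQHO' cursor=6
After op 5 (end): buf='YGJQHO' cursor=6
After op 6 (backspace): buf='YGJQH' cursor=5

Answer: 5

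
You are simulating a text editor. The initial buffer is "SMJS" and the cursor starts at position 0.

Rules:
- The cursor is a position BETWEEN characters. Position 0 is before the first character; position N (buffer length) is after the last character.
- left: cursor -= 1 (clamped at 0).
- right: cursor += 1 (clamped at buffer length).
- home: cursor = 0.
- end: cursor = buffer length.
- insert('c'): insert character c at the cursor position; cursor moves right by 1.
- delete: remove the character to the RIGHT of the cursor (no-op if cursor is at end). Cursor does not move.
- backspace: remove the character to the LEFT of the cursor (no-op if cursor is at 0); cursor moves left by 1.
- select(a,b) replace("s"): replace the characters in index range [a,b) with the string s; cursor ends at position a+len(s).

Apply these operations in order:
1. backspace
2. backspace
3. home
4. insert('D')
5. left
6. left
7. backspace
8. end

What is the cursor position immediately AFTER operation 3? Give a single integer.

After op 1 (backspace): buf='SMJS' cursor=0
After op 2 (backspace): buf='SMJS' cursor=0
After op 3 (home): buf='SMJS' cursor=0

Answer: 0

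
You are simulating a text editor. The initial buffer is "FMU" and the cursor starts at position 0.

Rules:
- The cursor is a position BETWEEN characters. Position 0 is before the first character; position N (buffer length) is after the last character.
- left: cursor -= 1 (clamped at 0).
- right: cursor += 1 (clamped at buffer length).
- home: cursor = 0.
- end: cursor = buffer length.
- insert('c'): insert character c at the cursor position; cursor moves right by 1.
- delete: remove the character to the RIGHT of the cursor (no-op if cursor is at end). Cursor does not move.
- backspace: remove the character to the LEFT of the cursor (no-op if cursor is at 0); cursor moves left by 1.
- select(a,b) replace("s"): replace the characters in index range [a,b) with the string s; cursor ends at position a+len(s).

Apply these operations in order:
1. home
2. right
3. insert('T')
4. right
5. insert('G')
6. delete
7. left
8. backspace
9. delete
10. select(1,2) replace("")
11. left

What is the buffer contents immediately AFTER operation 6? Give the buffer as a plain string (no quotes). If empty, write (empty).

Answer: FTMG

Derivation:
After op 1 (home): buf='FMU' cursor=0
After op 2 (right): buf='FMU' cursor=1
After op 3 (insert('T')): buf='FTMU' cursor=2
After op 4 (right): buf='FTMU' cursor=3
After op 5 (insert('G')): buf='FTMGU' cursor=4
After op 6 (delete): buf='FTMG' cursor=4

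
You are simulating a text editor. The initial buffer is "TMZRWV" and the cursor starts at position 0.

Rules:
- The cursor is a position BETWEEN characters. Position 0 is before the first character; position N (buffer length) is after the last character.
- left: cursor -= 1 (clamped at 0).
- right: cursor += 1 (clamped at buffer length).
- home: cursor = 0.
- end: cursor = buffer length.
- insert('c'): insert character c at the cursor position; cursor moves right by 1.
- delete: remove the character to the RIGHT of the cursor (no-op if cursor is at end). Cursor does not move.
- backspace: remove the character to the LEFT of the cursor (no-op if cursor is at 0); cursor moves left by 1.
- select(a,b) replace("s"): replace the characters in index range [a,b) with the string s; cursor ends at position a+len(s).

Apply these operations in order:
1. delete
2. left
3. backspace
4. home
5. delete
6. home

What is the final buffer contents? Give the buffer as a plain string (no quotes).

After op 1 (delete): buf='MZRWV' cursor=0
After op 2 (left): buf='MZRWV' cursor=0
After op 3 (backspace): buf='MZRWV' cursor=0
After op 4 (home): buf='MZRWV' cursor=0
After op 5 (delete): buf='ZRWV' cursor=0
After op 6 (home): buf='ZRWV' cursor=0

Answer: ZRWV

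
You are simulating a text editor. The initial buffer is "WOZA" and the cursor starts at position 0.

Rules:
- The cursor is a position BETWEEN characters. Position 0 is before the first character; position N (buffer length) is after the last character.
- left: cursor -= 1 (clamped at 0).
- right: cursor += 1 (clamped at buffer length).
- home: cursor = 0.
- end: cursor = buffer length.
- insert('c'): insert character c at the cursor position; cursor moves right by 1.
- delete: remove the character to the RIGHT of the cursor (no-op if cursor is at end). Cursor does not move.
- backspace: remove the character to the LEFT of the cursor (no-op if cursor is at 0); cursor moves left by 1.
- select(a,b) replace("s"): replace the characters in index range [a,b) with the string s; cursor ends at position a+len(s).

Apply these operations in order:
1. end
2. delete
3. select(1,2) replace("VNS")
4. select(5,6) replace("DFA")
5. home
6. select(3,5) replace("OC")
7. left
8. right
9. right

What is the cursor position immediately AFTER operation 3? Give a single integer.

After op 1 (end): buf='WOZA' cursor=4
After op 2 (delete): buf='WOZA' cursor=4
After op 3 (select(1,2) replace("VNS")): buf='WVNSZA' cursor=4

Answer: 4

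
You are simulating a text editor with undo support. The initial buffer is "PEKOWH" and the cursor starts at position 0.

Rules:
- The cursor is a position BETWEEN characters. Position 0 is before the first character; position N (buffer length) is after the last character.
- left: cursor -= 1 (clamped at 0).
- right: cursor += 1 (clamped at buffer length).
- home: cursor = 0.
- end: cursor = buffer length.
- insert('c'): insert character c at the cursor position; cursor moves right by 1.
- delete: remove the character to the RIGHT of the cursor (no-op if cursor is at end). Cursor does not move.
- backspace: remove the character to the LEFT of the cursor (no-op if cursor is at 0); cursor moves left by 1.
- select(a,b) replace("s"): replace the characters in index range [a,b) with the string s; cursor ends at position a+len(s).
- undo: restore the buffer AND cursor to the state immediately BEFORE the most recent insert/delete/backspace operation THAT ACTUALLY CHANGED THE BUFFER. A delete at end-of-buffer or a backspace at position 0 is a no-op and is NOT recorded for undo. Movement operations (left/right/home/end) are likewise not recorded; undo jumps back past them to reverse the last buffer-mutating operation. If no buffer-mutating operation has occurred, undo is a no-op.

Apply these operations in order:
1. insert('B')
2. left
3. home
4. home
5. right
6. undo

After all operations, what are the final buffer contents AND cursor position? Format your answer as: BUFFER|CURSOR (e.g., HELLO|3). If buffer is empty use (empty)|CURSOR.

Answer: PEKOWH|0

Derivation:
After op 1 (insert('B')): buf='BPEKOWH' cursor=1
After op 2 (left): buf='BPEKOWH' cursor=0
After op 3 (home): buf='BPEKOWH' cursor=0
After op 4 (home): buf='BPEKOWH' cursor=0
After op 5 (right): buf='BPEKOWH' cursor=1
After op 6 (undo): buf='PEKOWH' cursor=0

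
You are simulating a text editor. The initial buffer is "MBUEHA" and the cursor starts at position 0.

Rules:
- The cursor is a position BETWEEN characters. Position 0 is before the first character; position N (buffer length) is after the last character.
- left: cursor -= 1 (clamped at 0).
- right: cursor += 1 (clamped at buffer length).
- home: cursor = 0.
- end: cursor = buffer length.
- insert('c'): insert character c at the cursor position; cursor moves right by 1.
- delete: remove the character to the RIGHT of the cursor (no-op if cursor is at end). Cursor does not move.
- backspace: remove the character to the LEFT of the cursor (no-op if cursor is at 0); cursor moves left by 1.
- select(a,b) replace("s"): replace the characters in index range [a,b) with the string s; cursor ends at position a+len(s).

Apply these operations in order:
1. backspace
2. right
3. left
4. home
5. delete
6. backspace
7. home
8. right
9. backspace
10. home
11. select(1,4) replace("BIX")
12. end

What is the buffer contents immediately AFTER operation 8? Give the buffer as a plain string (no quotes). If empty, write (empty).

After op 1 (backspace): buf='MBUEHA' cursor=0
After op 2 (right): buf='MBUEHA' cursor=1
After op 3 (left): buf='MBUEHA' cursor=0
After op 4 (home): buf='MBUEHA' cursor=0
After op 5 (delete): buf='BUEHA' cursor=0
After op 6 (backspace): buf='BUEHA' cursor=0
After op 7 (home): buf='BUEHA' cursor=0
After op 8 (right): buf='BUEHA' cursor=1

Answer: BUEHA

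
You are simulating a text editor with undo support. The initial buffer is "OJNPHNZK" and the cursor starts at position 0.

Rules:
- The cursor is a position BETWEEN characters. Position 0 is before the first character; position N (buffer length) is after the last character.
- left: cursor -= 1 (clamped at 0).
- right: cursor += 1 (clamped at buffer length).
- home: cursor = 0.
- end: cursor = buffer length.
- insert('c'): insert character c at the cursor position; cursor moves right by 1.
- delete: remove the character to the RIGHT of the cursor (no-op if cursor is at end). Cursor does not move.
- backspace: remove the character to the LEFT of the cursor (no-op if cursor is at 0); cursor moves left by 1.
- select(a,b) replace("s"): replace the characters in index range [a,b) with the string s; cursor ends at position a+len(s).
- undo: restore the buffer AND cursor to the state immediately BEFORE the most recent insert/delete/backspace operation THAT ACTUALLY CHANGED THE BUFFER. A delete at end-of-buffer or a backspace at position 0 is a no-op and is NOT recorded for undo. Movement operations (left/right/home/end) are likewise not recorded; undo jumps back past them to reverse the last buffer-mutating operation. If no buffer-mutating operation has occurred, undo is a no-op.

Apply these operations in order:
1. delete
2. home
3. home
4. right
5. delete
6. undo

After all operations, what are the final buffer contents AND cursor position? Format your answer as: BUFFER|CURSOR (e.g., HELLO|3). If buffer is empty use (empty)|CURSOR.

Answer: JNPHNZK|1

Derivation:
After op 1 (delete): buf='JNPHNZK' cursor=0
After op 2 (home): buf='JNPHNZK' cursor=0
After op 3 (home): buf='JNPHNZK' cursor=0
After op 4 (right): buf='JNPHNZK' cursor=1
After op 5 (delete): buf='JPHNZK' cursor=1
After op 6 (undo): buf='JNPHNZK' cursor=1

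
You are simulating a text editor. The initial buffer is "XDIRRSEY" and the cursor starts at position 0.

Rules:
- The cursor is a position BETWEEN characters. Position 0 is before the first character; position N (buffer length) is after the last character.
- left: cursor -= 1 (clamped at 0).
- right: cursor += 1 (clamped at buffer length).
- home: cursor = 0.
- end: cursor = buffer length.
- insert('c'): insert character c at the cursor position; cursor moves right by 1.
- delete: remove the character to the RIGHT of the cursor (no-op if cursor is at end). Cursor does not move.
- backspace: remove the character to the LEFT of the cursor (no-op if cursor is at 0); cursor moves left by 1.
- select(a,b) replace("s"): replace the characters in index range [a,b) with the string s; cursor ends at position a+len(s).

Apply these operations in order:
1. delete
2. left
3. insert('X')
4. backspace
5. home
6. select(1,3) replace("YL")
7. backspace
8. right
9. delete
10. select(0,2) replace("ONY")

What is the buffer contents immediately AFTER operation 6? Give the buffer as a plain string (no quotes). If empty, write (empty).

Answer: DYLRSEY

Derivation:
After op 1 (delete): buf='DIRRSEY' cursor=0
After op 2 (left): buf='DIRRSEY' cursor=0
After op 3 (insert('X')): buf='XDIRRSEY' cursor=1
After op 4 (backspace): buf='DIRRSEY' cursor=0
After op 5 (home): buf='DIRRSEY' cursor=0
After op 6 (select(1,3) replace("YL")): buf='DYLRSEY' cursor=3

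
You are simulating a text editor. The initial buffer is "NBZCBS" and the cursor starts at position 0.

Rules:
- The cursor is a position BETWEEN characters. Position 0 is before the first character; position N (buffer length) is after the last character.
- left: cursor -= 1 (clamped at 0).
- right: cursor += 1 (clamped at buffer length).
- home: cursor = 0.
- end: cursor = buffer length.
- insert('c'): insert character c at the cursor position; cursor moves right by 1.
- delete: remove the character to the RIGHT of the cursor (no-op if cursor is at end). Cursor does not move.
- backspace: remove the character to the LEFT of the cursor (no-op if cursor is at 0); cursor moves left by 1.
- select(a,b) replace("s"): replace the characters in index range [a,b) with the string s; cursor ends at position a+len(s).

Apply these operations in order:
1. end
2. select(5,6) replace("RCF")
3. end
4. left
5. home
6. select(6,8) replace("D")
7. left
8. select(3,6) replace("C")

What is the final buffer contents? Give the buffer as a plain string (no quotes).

After op 1 (end): buf='NBZCBS' cursor=6
After op 2 (select(5,6) replace("RCF")): buf='NBZCBRCF' cursor=8
After op 3 (end): buf='NBZCBRCF' cursor=8
After op 4 (left): buf='NBZCBRCF' cursor=7
After op 5 (home): buf='NBZCBRCF' cursor=0
After op 6 (select(6,8) replace("D")): buf='NBZCBRD' cursor=7
After op 7 (left): buf='NBZCBRD' cursor=6
After op 8 (select(3,6) replace("C")): buf='NBZCD' cursor=4

Answer: NBZCD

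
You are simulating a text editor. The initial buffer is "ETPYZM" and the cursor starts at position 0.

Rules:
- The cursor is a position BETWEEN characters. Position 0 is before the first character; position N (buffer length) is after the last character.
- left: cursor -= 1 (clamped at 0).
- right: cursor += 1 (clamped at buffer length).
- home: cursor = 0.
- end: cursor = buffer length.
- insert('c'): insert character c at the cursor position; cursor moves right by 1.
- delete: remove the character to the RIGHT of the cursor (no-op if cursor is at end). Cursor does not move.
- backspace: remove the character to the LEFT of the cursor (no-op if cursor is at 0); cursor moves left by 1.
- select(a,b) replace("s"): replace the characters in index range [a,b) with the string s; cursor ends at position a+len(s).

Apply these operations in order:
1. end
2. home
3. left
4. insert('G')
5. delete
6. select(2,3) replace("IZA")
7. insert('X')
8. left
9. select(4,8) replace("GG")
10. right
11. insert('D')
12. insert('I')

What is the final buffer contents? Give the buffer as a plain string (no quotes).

Answer: GTIZGGMDI

Derivation:
After op 1 (end): buf='ETPYZM' cursor=6
After op 2 (home): buf='ETPYZM' cursor=0
After op 3 (left): buf='ETPYZM' cursor=0
After op 4 (insert('G')): buf='GETPYZM' cursor=1
After op 5 (delete): buf='GTPYZM' cursor=1
After op 6 (select(2,3) replace("IZA")): buf='GTIZAYZM' cursor=5
After op 7 (insert('X')): buf='GTIZAXYZM' cursor=6
After op 8 (left): buf='GTIZAXYZM' cursor=5
After op 9 (select(4,8) replace("GG")): buf='GTIZGGM' cursor=6
After op 10 (right): buf='GTIZGGM' cursor=7
After op 11 (insert('D')): buf='GTIZGGMD' cursor=8
After op 12 (insert('I')): buf='GTIZGGMDI' cursor=9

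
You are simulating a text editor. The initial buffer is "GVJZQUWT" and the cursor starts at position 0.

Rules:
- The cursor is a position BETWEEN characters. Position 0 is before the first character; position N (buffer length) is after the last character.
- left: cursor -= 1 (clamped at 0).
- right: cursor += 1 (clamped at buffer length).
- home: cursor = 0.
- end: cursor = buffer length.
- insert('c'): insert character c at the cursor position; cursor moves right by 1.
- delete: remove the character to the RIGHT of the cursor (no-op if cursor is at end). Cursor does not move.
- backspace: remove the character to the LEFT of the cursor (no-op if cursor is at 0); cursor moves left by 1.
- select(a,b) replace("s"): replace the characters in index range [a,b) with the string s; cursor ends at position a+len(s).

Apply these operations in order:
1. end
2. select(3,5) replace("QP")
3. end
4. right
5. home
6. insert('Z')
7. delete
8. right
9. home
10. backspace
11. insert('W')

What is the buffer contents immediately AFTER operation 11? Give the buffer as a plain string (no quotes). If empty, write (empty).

Answer: WZVJQPUWT

Derivation:
After op 1 (end): buf='GVJZQUWT' cursor=8
After op 2 (select(3,5) replace("QP")): buf='GVJQPUWT' cursor=5
After op 3 (end): buf='GVJQPUWT' cursor=8
After op 4 (right): buf='GVJQPUWT' cursor=8
After op 5 (home): buf='GVJQPUWT' cursor=0
After op 6 (insert('Z')): buf='ZGVJQPUWT' cursor=1
After op 7 (delete): buf='ZVJQPUWT' cursor=1
After op 8 (right): buf='ZVJQPUWT' cursor=2
After op 9 (home): buf='ZVJQPUWT' cursor=0
After op 10 (backspace): buf='ZVJQPUWT' cursor=0
After op 11 (insert('W')): buf='WZVJQPUWT' cursor=1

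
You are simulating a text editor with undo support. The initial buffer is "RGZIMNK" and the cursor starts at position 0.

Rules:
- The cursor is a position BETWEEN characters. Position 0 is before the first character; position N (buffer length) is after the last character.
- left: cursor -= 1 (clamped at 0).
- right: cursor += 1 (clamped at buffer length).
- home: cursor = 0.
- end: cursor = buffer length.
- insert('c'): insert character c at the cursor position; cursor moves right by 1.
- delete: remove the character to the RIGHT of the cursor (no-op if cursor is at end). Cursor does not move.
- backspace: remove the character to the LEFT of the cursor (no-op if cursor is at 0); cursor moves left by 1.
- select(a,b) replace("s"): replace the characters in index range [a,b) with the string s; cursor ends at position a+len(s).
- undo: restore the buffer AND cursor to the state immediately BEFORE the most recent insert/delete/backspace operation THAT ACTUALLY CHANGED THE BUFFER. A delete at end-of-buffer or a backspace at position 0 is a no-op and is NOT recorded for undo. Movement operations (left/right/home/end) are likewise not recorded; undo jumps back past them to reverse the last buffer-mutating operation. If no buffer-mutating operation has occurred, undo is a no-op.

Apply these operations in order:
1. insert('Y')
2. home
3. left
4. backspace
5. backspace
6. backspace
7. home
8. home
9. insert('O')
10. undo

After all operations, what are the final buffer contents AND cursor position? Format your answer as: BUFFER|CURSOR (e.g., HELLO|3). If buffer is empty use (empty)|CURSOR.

Answer: YRGZIMNK|0

Derivation:
After op 1 (insert('Y')): buf='YRGZIMNK' cursor=1
After op 2 (home): buf='YRGZIMNK' cursor=0
After op 3 (left): buf='YRGZIMNK' cursor=0
After op 4 (backspace): buf='YRGZIMNK' cursor=0
After op 5 (backspace): buf='YRGZIMNK' cursor=0
After op 6 (backspace): buf='YRGZIMNK' cursor=0
After op 7 (home): buf='YRGZIMNK' cursor=0
After op 8 (home): buf='YRGZIMNK' cursor=0
After op 9 (insert('O')): buf='OYRGZIMNK' cursor=1
After op 10 (undo): buf='YRGZIMNK' cursor=0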